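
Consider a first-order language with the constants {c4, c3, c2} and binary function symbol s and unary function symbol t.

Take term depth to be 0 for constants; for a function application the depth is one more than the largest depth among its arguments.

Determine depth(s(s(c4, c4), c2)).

2

depth(s(c4, c4)) = 1 + max(0, 0) = 1
depth(s(s(c4, c4), c2)) = 1 + max(1, 0) = 2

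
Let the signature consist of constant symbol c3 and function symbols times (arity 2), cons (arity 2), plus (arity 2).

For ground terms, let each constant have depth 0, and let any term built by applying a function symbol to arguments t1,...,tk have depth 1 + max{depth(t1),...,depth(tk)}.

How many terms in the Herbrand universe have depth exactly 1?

Let N_k = |{terms of depth ≤ k}|. Then N_0 = 1 and N_k = 1 + N_{k-1}^2 + N_{k-1}^2 + N_{k-1}^2 for k ≥ 1 (one summand per function symbol, arity giving the exponent).
N_0 = 1
N_1 = 1 + 1^2 + 1^2 + 1^2 = 4
Terms of depth exactly 1: N_1 − N_0 = 4 − 1 = 3.

3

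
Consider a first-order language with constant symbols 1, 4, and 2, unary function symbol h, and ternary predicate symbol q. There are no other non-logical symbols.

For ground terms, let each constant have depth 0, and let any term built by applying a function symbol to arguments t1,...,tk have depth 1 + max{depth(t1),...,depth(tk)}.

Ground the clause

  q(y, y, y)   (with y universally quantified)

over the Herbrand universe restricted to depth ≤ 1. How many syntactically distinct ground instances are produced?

6

Ground terms of depth ≤ 1:
  Write N_k for the number of ground terms of depth ≤ k. A term of depth ≤ k is either a constant or a function symbol applied to arguments of depth ≤ k−1, so N_k = 3 + N_{k-1}.
  N_0 = 3
  N_1 = 3 + 3 = 6
  Explicitly: 1, 4, 2, h(1), h(4), h(2).
So there are 6 ground terms available for substitution.
There is 1 variable to instantiate (y),  occurring in at least one literal, so different choices give different ground instances.
Number of ground instances = 6.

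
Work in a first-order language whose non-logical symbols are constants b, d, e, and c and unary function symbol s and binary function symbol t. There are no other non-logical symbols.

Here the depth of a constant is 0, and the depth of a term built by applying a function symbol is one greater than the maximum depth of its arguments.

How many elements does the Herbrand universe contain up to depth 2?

Let N_k = |{terms of depth ≤ k}|. Then N_0 = 4 and N_k = 4 + N_{k-1} + N_{k-1}^2 for k ≥ 1 (one summand per function symbol, arity giving the exponent).
N_0 = 4
N_1 = 4 + 4 + 4^2 = 24
N_2 = 4 + 24 + 24^2 = 604

604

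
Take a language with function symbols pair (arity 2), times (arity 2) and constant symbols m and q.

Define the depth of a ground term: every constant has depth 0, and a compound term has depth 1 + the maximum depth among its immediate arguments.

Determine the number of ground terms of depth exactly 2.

192

If N_k denotes the number of depth-≤k ground terms, the 2 constants give N_0 = 2, and each function symbol of arity r contributes N_{k-1}^r new terms at level k: N_k = 2 + N_{k-1}^2 + N_{k-1}^2.
N_0 = 2
N_1 = 2 + 2^2 + 2^2 = 10
N_2 = 2 + 10^2 + 10^2 = 202
Terms of depth exactly 2: N_2 − N_1 = 202 − 10 = 192.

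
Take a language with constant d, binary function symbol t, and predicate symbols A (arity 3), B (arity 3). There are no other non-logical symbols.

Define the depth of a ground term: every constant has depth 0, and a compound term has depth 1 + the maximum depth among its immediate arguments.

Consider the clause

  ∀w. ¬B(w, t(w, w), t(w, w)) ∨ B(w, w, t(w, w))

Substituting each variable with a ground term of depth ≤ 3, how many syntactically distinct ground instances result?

26

Ground terms of depth ≤ 3:
  Count level by level. With function symbols t/2, the terms of depth ≤ k are the 1 constant together with each function applied to depth-≤(k−1) tuples, so N_k = 1 + N_{k-1}^2.
  N_0 = 1
  N_1 = 1 + 1^2 = 2
  N_2 = 1 + 2^2 = 5
  N_3 = 1 + 5^2 = 26
So there are 26 ground terms available for substitution.
The variable w ranges independently over the available ground terms, and distinct assignments produce distinct instances.
Number of ground instances = 26.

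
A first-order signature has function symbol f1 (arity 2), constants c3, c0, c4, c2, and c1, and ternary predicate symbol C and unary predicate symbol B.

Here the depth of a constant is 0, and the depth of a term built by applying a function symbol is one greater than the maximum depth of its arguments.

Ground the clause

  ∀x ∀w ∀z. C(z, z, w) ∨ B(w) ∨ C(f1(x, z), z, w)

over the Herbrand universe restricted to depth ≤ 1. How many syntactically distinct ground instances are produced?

27000

Ground terms of depth ≤ 1:
  Count level by level. With function symbols f1/2, the terms of depth ≤ k are the 5 constants together with each function applied to depth-≤(k−1) tuples, so N_k = 5 + N_{k-1}^2.
  N_0 = 5
  N_1 = 5 + 5^2 = 30
So there are 30 ground terms available for substitution.
The clause has 3 distinct variables (x, w, z), each appearing in the body. In the free term algebra distinct substitutions yield syntactically distinct ground instances.
Number of ground instances = 30^3 = 27000.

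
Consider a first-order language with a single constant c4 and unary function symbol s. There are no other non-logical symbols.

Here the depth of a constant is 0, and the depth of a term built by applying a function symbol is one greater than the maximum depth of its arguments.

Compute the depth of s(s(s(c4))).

3

depth(s(c4)) = 1 + depth(c4) = 1 + 0 = 1
depth(s(s(c4))) = 1 + depth(s(c4)) = 1 + 1 = 2
depth(s(s(s(c4)))) = 1 + depth(s(s(c4))) = 1 + 2 = 3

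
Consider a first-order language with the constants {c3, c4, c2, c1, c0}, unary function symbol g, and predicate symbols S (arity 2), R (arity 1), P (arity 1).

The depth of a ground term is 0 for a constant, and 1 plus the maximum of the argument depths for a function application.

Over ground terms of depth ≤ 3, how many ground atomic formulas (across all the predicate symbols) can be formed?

First count ground terms of depth ≤ 3.
If N_k denotes the number of depth-≤k ground terms, the 5 constants give N_0 = 5, and each function symbol of arity r contributes N_{k-1}^r new terms at level k: N_k = 5 + N_{k-1}.
N_0 = 5
N_1 = 5 + 5 = 10
N_2 = 5 + 10 = 15
N_3 = 5 + 15 = 20
So |H| = 20.
Ground atoms are formed by filling each argument slot of a predicate with a term from H, so an r-ary predicate gives |H|^r atoms:
  S: 20^2 = 400;  R: 20;  P: 20
Total ground atoms: 400 + 20 + 20 = 440.

440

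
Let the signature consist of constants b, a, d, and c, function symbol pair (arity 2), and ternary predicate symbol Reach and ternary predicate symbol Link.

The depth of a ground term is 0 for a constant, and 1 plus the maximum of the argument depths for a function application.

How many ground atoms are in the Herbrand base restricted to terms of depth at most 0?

128

First count ground terms of depth ≤ 0.
If N_k denotes the number of depth-≤k ground terms, the 4 constants give N_0 = 4, and each function symbol of arity r contributes N_{k-1}^r new terms at level k: N_k = 4 + N_{k-1}^2.
N_0 = 4
Explicitly: b, a, d, c.
So |H| = 4.
Ground atoms are formed by filling each argument slot of a predicate with a term from H, so an r-ary predicate gives |H|^r atoms:
  Reach: 4^3 = 64;  Link: 4^3 = 64
Total ground atoms: 64 + 64 = 128.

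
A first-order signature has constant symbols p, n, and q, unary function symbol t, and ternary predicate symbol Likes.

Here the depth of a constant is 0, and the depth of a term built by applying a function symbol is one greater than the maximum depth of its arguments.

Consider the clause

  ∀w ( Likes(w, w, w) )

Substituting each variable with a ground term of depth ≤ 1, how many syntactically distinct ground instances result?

6

Ground terms of depth ≤ 1:
  Let N_k count ground terms of depth at most k. Each non-constant term of depth ≤ k is some function symbol applied to depth-≤(k−1) arguments, giving N_k = 3 + N_{k-1}.
  N_0 = 3
  N_1 = 3 + 3 = 6
  Explicitly: p, n, q, t(p), t(n), t(q).
So there are 6 ground terms available for substitution.
The clause has 1 distinct variable (w), which appears in the body. In the free term algebra distinct substitutions yield syntactically distinct ground instances.
Number of ground instances = 6.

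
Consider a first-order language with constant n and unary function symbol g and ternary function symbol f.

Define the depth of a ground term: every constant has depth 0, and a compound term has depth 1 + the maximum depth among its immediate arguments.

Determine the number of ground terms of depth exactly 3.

29792

Let N_k count ground terms of depth at most k. Each non-constant term of depth ≤ k is some function symbol applied to depth-≤(k−1) arguments, giving N_k = 1 + N_{k-1} + N_{k-1}^3.
N_0 = 1
N_1 = 1 + 1 + 1^3 = 3
N_2 = 1 + 3 + 3^3 = 31
N_3 = 1 + 31 + 31^3 = 29823
Terms of depth exactly 3: N_3 − N_2 = 29823 − 31 = 29792.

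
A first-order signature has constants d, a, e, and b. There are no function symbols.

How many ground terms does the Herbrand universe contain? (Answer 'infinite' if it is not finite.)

4

There are no function symbols, so every ground term is one of the 4 constants.
The Herbrand universe is {d, a, e, b}, which is finite with 4 elements.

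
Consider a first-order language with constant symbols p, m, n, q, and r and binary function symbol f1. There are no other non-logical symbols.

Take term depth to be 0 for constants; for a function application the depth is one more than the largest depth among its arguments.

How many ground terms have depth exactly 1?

25

Count level by level. With function symbols f1/2, the terms of depth ≤ k are the 5 constants together with each function applied to depth-≤(k−1) tuples, so N_k = 5 + N_{k-1}^2.
N_0 = 5
N_1 = 5 + 5^2 = 30
Terms of depth exactly 1: N_1 − N_0 = 30 − 5 = 25.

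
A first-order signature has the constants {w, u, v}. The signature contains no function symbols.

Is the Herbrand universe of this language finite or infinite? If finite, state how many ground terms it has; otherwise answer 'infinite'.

3

There are no function symbols, so every ground term is one of the 3 constants.
The Herbrand universe is {w, u, v}, which is finite with 3 elements.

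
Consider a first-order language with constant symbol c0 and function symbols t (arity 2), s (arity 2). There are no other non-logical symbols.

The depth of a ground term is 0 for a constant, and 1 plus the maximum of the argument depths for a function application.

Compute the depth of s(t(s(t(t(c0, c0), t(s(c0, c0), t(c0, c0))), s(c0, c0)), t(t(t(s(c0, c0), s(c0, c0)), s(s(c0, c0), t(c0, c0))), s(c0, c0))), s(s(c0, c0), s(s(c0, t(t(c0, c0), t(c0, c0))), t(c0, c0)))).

depth(t(c0, c0)) = 1 + max(0, 0) = 1
depth(s(c0, c0)) = 1 + max(0, 0) = 1
depth(t(s(c0, c0), t(c0, c0))) = 1 + max(1, 1) = 2
depth(t(t(c0, c0), t(s(c0, c0), t(c0, c0)))) = 1 + max(1, 2) = 3
depth(s(t(t(c0, c0), t(s(c0, c0), t(c0, c0))), s(c0, c0))) = 1 + max(3, 1) = 4
depth(t(s(c0, c0), s(c0, c0))) = 1 + max(1, 1) = 2
depth(s(s(c0, c0), t(c0, c0))) = 1 + max(1, 1) = 2
depth(t(t(s(c0, c0), s(c0, c0)), s(s(c0, c0), t(c0, c0)))) = 1 + max(2, 2) = 3
depth(t(t(t(s(c0, c0), s(c0, c0)), s(s(c0, c0), t(c0, c0))), s(c0, c0))) = 1 + max(3, 1) = 4
depth(t(s(t(t(c0, c0), t(s(c0, c0), t(c0, c0))), s(c0, c0)), t(t(t(s(c0, c0), s(c0, c0)), s(s(c0, c0), t(c0, c0))), s(c0, c0)))) = 1 + max(4, 4) = 5
depth(t(t(c0, c0), t(c0, c0))) = 1 + max(1, 1) = 2
depth(s(c0, t(t(c0, c0), t(c0, c0)))) = 1 + max(0, 2) = 3
depth(s(s(c0, t(t(c0, c0), t(c0, c0))), t(c0, c0))) = 1 + max(3, 1) = 4
depth(s(s(c0, c0), s(s(c0, t(t(c0, c0), t(c0, c0))), t(c0, c0)))) = 1 + max(1, 4) = 5
depth(s(t(s(t(t(c0, c0), t(s(c0, c0), t(c0, c0))), s(c0, c0)), t(t(t(s(c0, c0), s(c0, c0)), s(s(c0, c0), t(c0, c0))), s(c0, c0))), s(s(c0, c0), s(s(c0, t(t(c0, c0), t(c0, c0))), t(c0, c0))))) = 1 + max(5, 5) = 6

6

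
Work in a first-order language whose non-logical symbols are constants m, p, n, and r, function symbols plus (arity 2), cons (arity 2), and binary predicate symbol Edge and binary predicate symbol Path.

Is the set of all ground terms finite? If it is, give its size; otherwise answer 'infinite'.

infinite

The signature has at least one function symbol (plus, arity 2) and at least one constant (m).
Iterating plus gives infinitely many distinct ground terms: m, plus(m, m), plus(plus(m, m), plus(m, m)), ...
So the Herbrand universe is infinite.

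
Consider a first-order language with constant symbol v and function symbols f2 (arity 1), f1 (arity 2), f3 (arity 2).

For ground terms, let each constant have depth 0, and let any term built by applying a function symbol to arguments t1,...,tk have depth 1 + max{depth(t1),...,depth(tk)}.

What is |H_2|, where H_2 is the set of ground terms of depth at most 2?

Let N_k = |{terms of depth ≤ k}|. Then N_0 = 1 and N_k = 1 + N_{k-1} + N_{k-1}^2 + N_{k-1}^2 for k ≥ 1 (one summand per function symbol, arity giving the exponent).
N_0 = 1
N_1 = 1 + 1 + 1^2 + 1^2 = 4
N_2 = 1 + 4 + 4^2 + 4^2 = 37

37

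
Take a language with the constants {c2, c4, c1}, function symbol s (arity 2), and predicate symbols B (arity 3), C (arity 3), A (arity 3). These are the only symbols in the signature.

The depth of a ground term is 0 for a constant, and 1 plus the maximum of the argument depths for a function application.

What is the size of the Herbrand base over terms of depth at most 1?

First count ground terms of depth ≤ 1.
Count level by level. With function symbols s/2, the terms of depth ≤ k are the 3 constants together with each function applied to depth-≤(k−1) tuples, so N_k = 3 + N_{k-1}^2.
N_0 = 3
N_1 = 3 + 3^2 = 12
So |H| = 12.
For each predicate symbol, the number of ground atoms is |H| raised to its arity; summing:
  B: 12^3 = 1728;  C: 12^3 = 1728;  A: 12^3 = 1728
Total ground atoms: 1728 + 1728 + 1728 = 5184.

5184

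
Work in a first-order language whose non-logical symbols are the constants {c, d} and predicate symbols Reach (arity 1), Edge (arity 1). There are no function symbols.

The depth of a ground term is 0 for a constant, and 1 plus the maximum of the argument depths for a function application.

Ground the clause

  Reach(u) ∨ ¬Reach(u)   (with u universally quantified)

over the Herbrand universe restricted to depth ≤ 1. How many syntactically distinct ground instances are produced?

2

Ground terms of depth ≤ 1:
  With no function symbols every ground term is a constant, so there are exactly 2 ground terms at every depth bound.
  N_0 = 2
  N_1 = 2
  Explicitly: c, d.
So there are 2 ground terms available for substitution.
The body mentions the single quantified variable u; since ground terms form a free algebra, no two substitutions collapse to the same formula.
Number of ground instances = 2.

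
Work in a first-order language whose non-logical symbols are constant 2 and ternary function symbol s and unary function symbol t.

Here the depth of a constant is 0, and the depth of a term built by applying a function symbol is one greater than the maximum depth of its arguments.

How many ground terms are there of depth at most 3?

Write N_k for the number of ground terms of depth ≤ k. A term of depth ≤ k is either a constant or a function symbol applied to arguments of depth ≤ k−1, so N_k = 1 + N_{k-1}^3 + N_{k-1}.
N_0 = 1
N_1 = 1 + 1^3 + 1 = 3
N_2 = 1 + 3^3 + 3 = 31
N_3 = 1 + 31^3 + 31 = 29823

29823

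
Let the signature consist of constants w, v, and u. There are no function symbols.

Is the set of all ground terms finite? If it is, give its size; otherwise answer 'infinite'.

3

There are no function symbols, so every ground term is one of the 3 constants.
The Herbrand universe is {w, v, u}, which is finite with 3 elements.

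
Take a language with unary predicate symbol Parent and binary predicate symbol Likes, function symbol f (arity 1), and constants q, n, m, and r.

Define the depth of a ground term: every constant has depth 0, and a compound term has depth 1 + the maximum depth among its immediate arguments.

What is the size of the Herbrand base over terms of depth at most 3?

First count ground terms of depth ≤ 3.
Write N_k for the number of ground terms of depth ≤ k. A term of depth ≤ k is either a constant or a function symbol applied to arguments of depth ≤ k−1, so N_k = 4 + N_{k-1}.
N_0 = 4
N_1 = 4 + 4 = 8
N_2 = 4 + 8 = 12
N_3 = 4 + 12 = 16
So |H| = 16.
Ground atoms are formed by filling each argument slot of a predicate with a term from H, so an r-ary predicate gives |H|^r atoms:
  Parent: 16;  Likes: 16^2 = 256
Total ground atoms: 16 + 256 = 272.

272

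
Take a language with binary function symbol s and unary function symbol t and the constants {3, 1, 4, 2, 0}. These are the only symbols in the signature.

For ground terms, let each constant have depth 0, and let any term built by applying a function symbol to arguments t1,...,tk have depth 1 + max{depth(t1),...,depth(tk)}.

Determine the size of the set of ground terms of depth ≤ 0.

5

If N_k denotes the number of depth-≤k ground terms, the 5 constants give N_0 = 5, and each function symbol of arity r contributes N_{k-1}^r new terms at level k: N_k = 5 + N_{k-1}^2 + N_{k-1}.
N_0 = 5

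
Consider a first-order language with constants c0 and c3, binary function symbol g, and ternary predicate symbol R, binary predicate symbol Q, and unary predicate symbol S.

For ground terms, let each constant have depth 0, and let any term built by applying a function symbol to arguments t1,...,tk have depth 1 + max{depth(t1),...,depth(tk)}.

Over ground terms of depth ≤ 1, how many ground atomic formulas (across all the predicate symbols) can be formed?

258

First count ground terms of depth ≤ 1.
Let N_k = |{terms of depth ≤ k}|. Then N_0 = 2 and N_k = 2 + N_{k-1}^2 for k ≥ 1 (one summand per function symbol, arity giving the exponent).
N_0 = 2
N_1 = 2 + 2^2 = 6
So |H| = 6.
A ground atom is a predicate applied to a tuple of terms from H, so the count is the sum over predicates of |H|^arity:
  R: 6^3 = 216;  Q: 6^2 = 36;  S: 6
Total ground atoms: 216 + 36 + 6 = 258.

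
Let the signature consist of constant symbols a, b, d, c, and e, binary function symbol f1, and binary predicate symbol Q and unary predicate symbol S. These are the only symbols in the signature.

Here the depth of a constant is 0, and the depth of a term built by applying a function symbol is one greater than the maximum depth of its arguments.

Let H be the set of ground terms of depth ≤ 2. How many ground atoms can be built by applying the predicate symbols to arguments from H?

819930

First count ground terms of depth ≤ 2.
Count level by level. With function symbols f1/2, the terms of depth ≤ k are the 5 constants together with each function applied to depth-≤(k−1) tuples, so N_k = 5 + N_{k-1}^2.
N_0 = 5
N_1 = 5 + 5^2 = 30
N_2 = 5 + 30^2 = 905
So |H| = 905.
Ground atoms are formed by filling each argument slot of a predicate with a term from H, so an r-ary predicate gives |H|^r atoms:
  Q: 905^2 = 819025;  S: 905
Total ground atoms: 819025 + 905 = 819930.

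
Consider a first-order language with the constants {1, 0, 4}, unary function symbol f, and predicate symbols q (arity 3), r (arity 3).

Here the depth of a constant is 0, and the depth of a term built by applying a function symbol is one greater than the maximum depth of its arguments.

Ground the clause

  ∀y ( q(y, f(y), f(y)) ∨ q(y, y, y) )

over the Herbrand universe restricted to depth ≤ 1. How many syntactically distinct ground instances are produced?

6

Ground terms of depth ≤ 1:
  Let N_k = |{terms of depth ≤ k}|. Then N_0 = 3 and N_k = 3 + N_{k-1} for k ≥ 1 (one summand per function symbol, arity giving the exponent).
  N_0 = 3
  N_1 = 3 + 3 = 6
  Explicitly: 1, 0, 4, f(1), f(0), f(4).
So there are 6 ground terms available for substitution.
The body mentions the single quantified variable y; since ground terms form a free algebra, no two substitutions collapse to the same formula.
Number of ground instances = 6.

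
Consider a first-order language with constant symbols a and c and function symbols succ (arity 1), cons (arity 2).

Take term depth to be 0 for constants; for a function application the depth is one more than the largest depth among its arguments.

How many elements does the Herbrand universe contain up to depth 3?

If N_k denotes the number of depth-≤k ground terms, the 2 constants give N_0 = 2, and each function symbol of arity r contributes N_{k-1}^r new terms at level k: N_k = 2 + N_{k-1} + N_{k-1}^2.
N_0 = 2
N_1 = 2 + 2 + 2^2 = 8
N_2 = 2 + 8 + 8^2 = 74
N_3 = 2 + 74 + 74^2 = 5552

5552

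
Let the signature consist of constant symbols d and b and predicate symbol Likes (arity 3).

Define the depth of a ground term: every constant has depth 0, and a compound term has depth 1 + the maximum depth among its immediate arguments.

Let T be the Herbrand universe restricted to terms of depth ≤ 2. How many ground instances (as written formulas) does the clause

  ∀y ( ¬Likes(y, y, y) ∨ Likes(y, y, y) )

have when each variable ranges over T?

2

Ground terms of depth ≤ 2:
  With no function symbols every ground term is a constant, so there are exactly 2 ground terms at every depth bound.
  N_0 = 2
  N_1 = 2
  N_2 = 2
So there are 2 ground terms available for substitution.
The variable y ranges independently over the available ground terms, and distinct assignments produce distinct instances.
Number of ground instances = 2.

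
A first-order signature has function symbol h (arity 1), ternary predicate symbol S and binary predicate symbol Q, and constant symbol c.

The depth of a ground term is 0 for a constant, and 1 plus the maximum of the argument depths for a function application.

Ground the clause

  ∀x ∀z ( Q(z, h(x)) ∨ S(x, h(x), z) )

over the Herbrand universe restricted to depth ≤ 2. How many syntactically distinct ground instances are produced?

9

Ground terms of depth ≤ 2:
  Let N_k = |{terms of depth ≤ k}|. Then N_0 = 1 and N_k = 1 + N_{k-1} for k ≥ 1 (one summand per function symbol, arity giving the exponent).
  N_0 = 1
  N_1 = 1 + 1 = 2
  N_2 = 1 + 2 = 3
  Explicitly: c, h(c), h(h(c)).
So there are 3 ground terms available for substitution.
Each of x, z ranges independently over the available ground terms, and distinct assignments produce distinct instances.
Number of ground instances = 3^2 = 9.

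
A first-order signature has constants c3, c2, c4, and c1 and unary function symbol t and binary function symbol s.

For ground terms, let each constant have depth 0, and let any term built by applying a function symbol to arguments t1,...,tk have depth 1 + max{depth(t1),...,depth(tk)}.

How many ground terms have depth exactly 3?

364820

Write N_k for the number of ground terms of depth ≤ k. A term of depth ≤ k is either a constant or a function symbol applied to arguments of depth ≤ k−1, so N_k = 4 + N_{k-1} + N_{k-1}^2.
N_0 = 4
N_1 = 4 + 4 + 4^2 = 24
N_2 = 4 + 24 + 24^2 = 604
N_3 = 4 + 604 + 604^2 = 365424
Terms of depth exactly 3: N_3 − N_2 = 365424 − 604 = 364820.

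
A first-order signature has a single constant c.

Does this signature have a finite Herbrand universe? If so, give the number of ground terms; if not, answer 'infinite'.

1

There are no function symbols, so the only ground term is the single constant.
The Herbrand universe is {c}, finite with 1 element.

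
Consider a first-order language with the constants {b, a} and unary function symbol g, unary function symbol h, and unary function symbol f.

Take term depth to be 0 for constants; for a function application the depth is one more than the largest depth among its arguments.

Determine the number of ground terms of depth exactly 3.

54

Count level by level. With function symbols g/1, h/1, f/1, the terms of depth ≤ k are the 2 constants together with each function applied to depth-≤(k−1) tuples, so N_k = 2 + N_{k-1} + N_{k-1} + N_{k-1}.
N_0 = 2
N_1 = 2 + 2 + 2 + 2 = 8
N_2 = 2 + 8 + 8 + 8 = 26
N_3 = 2 + 26 + 26 + 26 = 80
Terms of depth exactly 3: N_3 − N_2 = 80 − 26 = 54.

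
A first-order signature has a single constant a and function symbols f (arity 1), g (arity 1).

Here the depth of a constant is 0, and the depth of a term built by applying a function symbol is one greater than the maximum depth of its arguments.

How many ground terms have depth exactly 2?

4

If N_k denotes the number of depth-≤k ground terms, the 1 constant gives N_0 = 1, and each function symbol of arity r contributes N_{k-1}^r new terms at level k: N_k = 1 + N_{k-1} + N_{k-1}.
N_0 = 1
N_1 = 1 + 1 + 1 = 3
N_2 = 1 + 3 + 3 = 7
Terms of depth exactly 2: N_2 − N_1 = 7 − 3 = 4.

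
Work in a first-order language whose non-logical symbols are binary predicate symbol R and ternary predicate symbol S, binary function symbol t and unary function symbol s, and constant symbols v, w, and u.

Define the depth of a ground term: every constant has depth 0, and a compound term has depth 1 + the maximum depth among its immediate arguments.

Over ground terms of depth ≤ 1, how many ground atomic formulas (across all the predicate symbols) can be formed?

First count ground terms of depth ≤ 1.
Count level by level. With function symbols t/2, s/1, the terms of depth ≤ k are the 3 constants together with each function applied to depth-≤(k−1) tuples, so N_k = 3 + N_{k-1}^2 + N_{k-1}.
N_0 = 3
N_1 = 3 + 3^2 + 3 = 15
So |H| = 15.
Ground atoms are formed by filling each argument slot of a predicate with a term from H, so an r-ary predicate gives |H|^r atoms:
  R: 15^2 = 225;  S: 15^3 = 3375
Total ground atoms: 225 + 3375 = 3600.

3600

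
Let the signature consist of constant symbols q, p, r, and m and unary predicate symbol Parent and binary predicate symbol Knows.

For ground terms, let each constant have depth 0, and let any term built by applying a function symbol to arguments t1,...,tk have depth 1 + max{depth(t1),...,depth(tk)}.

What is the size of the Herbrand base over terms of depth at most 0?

First count ground terms of depth ≤ 0.
With no function symbols every ground term is a constant, so there are exactly 4 ground terms at every depth bound.
N_0 = 4
So |H| = 4.
For each predicate symbol, the number of ground atoms is |H| raised to its arity; summing:
  Parent: 4;  Knows: 4^2 = 16
Total ground atoms: 4 + 16 = 20.

20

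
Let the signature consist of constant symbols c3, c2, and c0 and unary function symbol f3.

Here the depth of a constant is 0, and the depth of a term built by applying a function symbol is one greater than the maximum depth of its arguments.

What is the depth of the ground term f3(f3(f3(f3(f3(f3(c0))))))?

6

depth(f3(c0)) = 1 + depth(c0) = 1 + 0 = 1
depth(f3(f3(c0))) = 1 + depth(f3(c0)) = 1 + 1 = 2
depth(f3(f3(f3(c0)))) = 1 + depth(f3(f3(c0))) = 1 + 2 = 3
depth(f3(f3(f3(f3(c0))))) = 1 + depth(f3(f3(f3(c0)))) = 1 + 3 = 4
depth(f3(f3(f3(f3(f3(c0)))))) = 1 + depth(f3(f3(f3(f3(c0))))) = 1 + 4 = 5
depth(f3(f3(f3(f3(f3(f3(c0))))))) = 1 + depth(f3(f3(f3(f3(f3(c0)))))) = 1 + 5 = 6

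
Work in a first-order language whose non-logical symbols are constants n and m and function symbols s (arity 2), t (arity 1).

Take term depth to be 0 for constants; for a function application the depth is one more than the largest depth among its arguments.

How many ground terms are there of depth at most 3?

Count level by level. With function symbols s/2, t/1, the terms of depth ≤ k are the 2 constants together with each function applied to depth-≤(k−1) tuples, so N_k = 2 + N_{k-1}^2 + N_{k-1}.
N_0 = 2
N_1 = 2 + 2^2 + 2 = 8
N_2 = 2 + 8^2 + 8 = 74
N_3 = 2 + 74^2 + 74 = 5552

5552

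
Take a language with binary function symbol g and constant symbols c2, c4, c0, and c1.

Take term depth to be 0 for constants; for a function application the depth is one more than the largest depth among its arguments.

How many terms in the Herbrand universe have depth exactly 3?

162816

Write N_k for the number of ground terms of depth ≤ k. A term of depth ≤ k is either a constant or a function symbol applied to arguments of depth ≤ k−1, so N_k = 4 + N_{k-1}^2.
N_0 = 4
N_1 = 4 + 4^2 = 20
N_2 = 4 + 20^2 = 404
N_3 = 4 + 404^2 = 163220
Terms of depth exactly 3: N_3 − N_2 = 163220 − 404 = 162816.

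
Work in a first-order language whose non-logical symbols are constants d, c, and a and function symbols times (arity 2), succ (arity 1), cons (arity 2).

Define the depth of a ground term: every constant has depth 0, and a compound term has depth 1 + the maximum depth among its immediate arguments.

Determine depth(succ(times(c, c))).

2

depth(times(c, c)) = 1 + max(0, 0) = 1
depth(succ(times(c, c))) = 1 + depth(times(c, c)) = 1 + 1 = 2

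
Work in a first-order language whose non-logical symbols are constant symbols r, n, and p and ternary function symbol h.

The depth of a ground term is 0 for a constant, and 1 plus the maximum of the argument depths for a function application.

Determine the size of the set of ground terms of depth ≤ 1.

Let N_k = |{terms of depth ≤ k}|. Then N_0 = 3 and N_k = 3 + N_{k-1}^3 for k ≥ 1 (one summand per function symbol, arity giving the exponent).
N_0 = 3
N_1 = 3 + 3^3 = 30

30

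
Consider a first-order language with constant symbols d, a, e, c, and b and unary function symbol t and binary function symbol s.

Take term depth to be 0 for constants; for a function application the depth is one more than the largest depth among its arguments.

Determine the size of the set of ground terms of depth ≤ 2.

Let N_k = |{terms of depth ≤ k}|. Then N_0 = 5 and N_k = 5 + N_{k-1} + N_{k-1}^2 for k ≥ 1 (one summand per function symbol, arity giving the exponent).
N_0 = 5
N_1 = 5 + 5 + 5^2 = 35
N_2 = 5 + 35 + 35^2 = 1265

1265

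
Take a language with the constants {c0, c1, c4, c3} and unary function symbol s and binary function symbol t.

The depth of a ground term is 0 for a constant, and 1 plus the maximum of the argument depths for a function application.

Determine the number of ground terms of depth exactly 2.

Let N_k count ground terms of depth at most k. Each non-constant term of depth ≤ k is some function symbol applied to depth-≤(k−1) arguments, giving N_k = 4 + N_{k-1} + N_{k-1}^2.
N_0 = 4
N_1 = 4 + 4 + 4^2 = 24
N_2 = 4 + 24 + 24^2 = 604
Terms of depth exactly 2: N_2 − N_1 = 604 − 24 = 580.

580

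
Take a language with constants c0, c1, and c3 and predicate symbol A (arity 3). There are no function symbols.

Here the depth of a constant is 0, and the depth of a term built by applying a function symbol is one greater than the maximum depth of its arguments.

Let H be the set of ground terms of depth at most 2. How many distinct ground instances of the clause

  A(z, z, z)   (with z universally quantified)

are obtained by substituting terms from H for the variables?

3

Ground terms of depth ≤ 2:
  With no function symbols every ground term is a constant, so there are exactly 3 ground terms at every depth bound.
  N_0 = 3
  N_1 = 3
  N_2 = 3
So there are 3 ground terms available for substitution.
The clause has 1 distinct variable (z), which appears in the body. In the free term algebra distinct substitutions yield syntactically distinct ground instances.
Number of ground instances = 3.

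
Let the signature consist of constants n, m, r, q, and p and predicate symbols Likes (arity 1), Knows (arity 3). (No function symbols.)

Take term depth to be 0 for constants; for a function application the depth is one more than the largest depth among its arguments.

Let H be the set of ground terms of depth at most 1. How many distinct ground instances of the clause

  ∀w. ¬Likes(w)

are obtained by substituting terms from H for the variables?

Ground terms of depth ≤ 1:
  With no function symbols every ground term is a constant, so there are exactly 5 ground terms at every depth bound.
  N_0 = 5
  N_1 = 5
So there are 5 ground terms available for substitution.
The variable w ranges independently over the available ground terms, and distinct assignments produce distinct instances.
Number of ground instances = 5.

5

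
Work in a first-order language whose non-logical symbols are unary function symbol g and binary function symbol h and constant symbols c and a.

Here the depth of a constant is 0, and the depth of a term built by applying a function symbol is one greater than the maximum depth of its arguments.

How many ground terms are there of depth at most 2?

Let N_k = |{terms of depth ≤ k}|. Then N_0 = 2 and N_k = 2 + N_{k-1} + N_{k-1}^2 for k ≥ 1 (one summand per function symbol, arity giving the exponent).
N_0 = 2
N_1 = 2 + 2 + 2^2 = 8
N_2 = 2 + 8 + 8^2 = 74

74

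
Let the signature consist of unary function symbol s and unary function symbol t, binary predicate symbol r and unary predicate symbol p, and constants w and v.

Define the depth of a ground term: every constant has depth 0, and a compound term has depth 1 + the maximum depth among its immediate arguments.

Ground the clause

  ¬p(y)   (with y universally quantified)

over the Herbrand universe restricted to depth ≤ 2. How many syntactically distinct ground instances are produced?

14

Ground terms of depth ≤ 2:
  Count level by level. With function symbols s/1, t/1, the terms of depth ≤ k are the 2 constants together with each function applied to depth-≤(k−1) tuples, so N_k = 2 + N_{k-1} + N_{k-1}.
  N_0 = 2
  N_1 = 2 + 2 + 2 = 6
  N_2 = 2 + 6 + 6 = 14
So there are 14 ground terms available for substitution.
There is 1 variable to instantiate (y),  occurring in at least one literal, so different choices give different ground instances.
Number of ground instances = 14.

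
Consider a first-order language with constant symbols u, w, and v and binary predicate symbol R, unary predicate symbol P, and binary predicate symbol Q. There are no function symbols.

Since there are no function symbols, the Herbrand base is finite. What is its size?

With no function symbols, the Herbrand universe is just the 3 constants.
Ground atoms per predicate: R: 3^2 = 9, P: 3, Q: 3^2 = 9.
Herbrand base size = 9 + 3 + 9 = 21.

21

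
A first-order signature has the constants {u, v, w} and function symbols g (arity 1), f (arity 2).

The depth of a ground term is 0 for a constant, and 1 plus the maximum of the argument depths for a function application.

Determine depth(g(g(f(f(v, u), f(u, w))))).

depth(f(v, u)) = 1 + max(0, 0) = 1
depth(f(u, w)) = 1 + max(0, 0) = 1
depth(f(f(v, u), f(u, w))) = 1 + max(1, 1) = 2
depth(g(f(f(v, u), f(u, w)))) = 1 + depth(f(f(v, u), f(u, w))) = 1 + 2 = 3
depth(g(g(f(f(v, u), f(u, w))))) = 1 + depth(g(f(f(v, u), f(u, w)))) = 1 + 3 = 4

4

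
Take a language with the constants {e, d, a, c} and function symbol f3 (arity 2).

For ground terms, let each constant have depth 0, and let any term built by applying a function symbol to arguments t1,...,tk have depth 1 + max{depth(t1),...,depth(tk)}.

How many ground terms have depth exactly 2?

Let N_k count ground terms of depth at most k. Each non-constant term of depth ≤ k is some function symbol applied to depth-≤(k−1) arguments, giving N_k = 4 + N_{k-1}^2.
N_0 = 4
N_1 = 4 + 4^2 = 20
N_2 = 4 + 20^2 = 404
Terms of depth exactly 2: N_2 − N_1 = 404 − 20 = 384.

384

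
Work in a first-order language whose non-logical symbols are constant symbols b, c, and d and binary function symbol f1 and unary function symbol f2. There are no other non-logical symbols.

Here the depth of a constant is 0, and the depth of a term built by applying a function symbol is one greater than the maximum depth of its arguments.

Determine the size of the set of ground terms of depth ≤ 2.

243

Let N_k = |{terms of depth ≤ k}|. Then N_0 = 3 and N_k = 3 + N_{k-1}^2 + N_{k-1} for k ≥ 1 (one summand per function symbol, arity giving the exponent).
N_0 = 3
N_1 = 3 + 3^2 + 3 = 15
N_2 = 3 + 15^2 + 15 = 243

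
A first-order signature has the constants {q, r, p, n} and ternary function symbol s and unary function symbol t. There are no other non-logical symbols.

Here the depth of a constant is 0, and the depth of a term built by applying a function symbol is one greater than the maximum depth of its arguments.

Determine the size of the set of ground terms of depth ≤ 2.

373324

Let N_k = |{terms of depth ≤ k}|. Then N_0 = 4 and N_k = 4 + N_{k-1}^3 + N_{k-1} for k ≥ 1 (one summand per function symbol, arity giving the exponent).
N_0 = 4
N_1 = 4 + 4^3 + 4 = 72
N_2 = 4 + 72^3 + 72 = 373324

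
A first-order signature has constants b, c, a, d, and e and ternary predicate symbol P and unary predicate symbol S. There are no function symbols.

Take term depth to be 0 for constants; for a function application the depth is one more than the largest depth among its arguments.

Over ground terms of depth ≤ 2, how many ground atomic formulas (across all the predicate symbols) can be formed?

First count ground terms of depth ≤ 2.
With no function symbols every ground term is a constant, so there are exactly 5 ground terms at every depth bound.
N_0 = 5
N_1 = 5
N_2 = 5
Explicitly: b, c, a, d, e.
So |H| = 5.
For each predicate symbol, the number of ground atoms is |H| raised to its arity; summing:
  P: 5^3 = 125;  S: 5
Total ground atoms: 125 + 5 = 130.

130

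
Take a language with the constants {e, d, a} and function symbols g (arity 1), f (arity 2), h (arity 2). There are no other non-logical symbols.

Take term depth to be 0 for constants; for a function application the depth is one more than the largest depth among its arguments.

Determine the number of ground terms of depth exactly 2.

1155

If N_k denotes the number of depth-≤k ground terms, the 3 constants give N_0 = 3, and each function symbol of arity r contributes N_{k-1}^r new terms at level k: N_k = 3 + N_{k-1} + N_{k-1}^2 + N_{k-1}^2.
N_0 = 3
N_1 = 3 + 3 + 3^2 + 3^2 = 24
N_2 = 3 + 24 + 24^2 + 24^2 = 1179
Terms of depth exactly 2: N_2 − N_1 = 1179 − 24 = 1155.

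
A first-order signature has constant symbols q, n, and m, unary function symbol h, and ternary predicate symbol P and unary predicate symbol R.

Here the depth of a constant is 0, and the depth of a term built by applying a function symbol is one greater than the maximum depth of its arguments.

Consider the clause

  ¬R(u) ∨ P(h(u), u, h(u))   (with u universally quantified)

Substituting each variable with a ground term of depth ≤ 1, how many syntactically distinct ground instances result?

6

Ground terms of depth ≤ 1:
  If N_k denotes the number of depth-≤k ground terms, the 3 constants give N_0 = 3, and each function symbol of arity r contributes N_{k-1}^r new terms at level k: N_k = 3 + N_{k-1}.
  N_0 = 3
  N_1 = 3 + 3 = 6
So there are 6 ground terms available for substitution.
The body mentions the single quantified variable u; since ground terms form a free algebra, no two substitutions collapse to the same formula.
Number of ground instances = 6.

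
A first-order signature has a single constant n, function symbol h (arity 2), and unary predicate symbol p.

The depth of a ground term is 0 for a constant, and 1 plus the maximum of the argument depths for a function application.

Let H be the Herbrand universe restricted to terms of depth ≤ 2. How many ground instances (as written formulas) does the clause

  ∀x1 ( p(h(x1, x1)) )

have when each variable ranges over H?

Ground terms of depth ≤ 2:
  If N_k denotes the number of depth-≤k ground terms, the 1 constant gives N_0 = 1, and each function symbol of arity r contributes N_{k-1}^r new terms at level k: N_k = 1 + N_{k-1}^2.
  N_0 = 1
  N_1 = 1 + 1^2 = 2
  N_2 = 1 + 2^2 = 5
So there are 5 ground terms available for substitution.
The body mentions the single quantified variable x1; since ground terms form a free algebra, no two substitutions collapse to the same formula.
Number of ground instances = 5.

5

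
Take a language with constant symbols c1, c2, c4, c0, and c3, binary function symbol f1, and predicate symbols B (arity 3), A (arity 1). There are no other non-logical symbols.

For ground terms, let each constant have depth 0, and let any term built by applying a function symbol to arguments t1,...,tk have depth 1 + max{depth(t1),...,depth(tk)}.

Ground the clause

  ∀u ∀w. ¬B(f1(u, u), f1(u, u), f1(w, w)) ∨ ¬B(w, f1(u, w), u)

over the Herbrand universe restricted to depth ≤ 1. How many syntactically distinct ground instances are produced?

Ground terms of depth ≤ 1:
  Let N_k count ground terms of depth at most k. Each non-constant term of depth ≤ k is some function symbol applied to depth-≤(k−1) arguments, giving N_k = 5 + N_{k-1}^2.
  N_0 = 5
  N_1 = 5 + 5^2 = 30
So there are 30 ground terms available for substitution.
There are 2 variables to instantiate (u, w), each occurring in at least one literal, so different choices give different ground instances.
Number of ground instances = 30^2 = 900.

900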